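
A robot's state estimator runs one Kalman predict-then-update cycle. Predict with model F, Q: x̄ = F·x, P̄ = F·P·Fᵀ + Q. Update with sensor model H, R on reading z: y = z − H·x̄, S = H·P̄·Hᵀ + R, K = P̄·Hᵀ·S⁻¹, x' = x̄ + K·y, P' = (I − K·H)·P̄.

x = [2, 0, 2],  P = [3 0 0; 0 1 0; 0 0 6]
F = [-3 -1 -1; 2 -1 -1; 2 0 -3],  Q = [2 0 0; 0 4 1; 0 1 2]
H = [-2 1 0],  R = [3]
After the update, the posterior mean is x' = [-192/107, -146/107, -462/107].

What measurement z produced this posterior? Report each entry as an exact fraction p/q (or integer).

x̄ = F·x = [-8, 2, -2]
P̄ = F·P·Fᵀ + Q = [36 -11 0; -11 23 31; 0 31 68]
S = H·P̄·Hᵀ + R = [214]
K = P̄·Hᵀ·S⁻¹ = [-83/214; 45/214; 31/214]
x' − x̄ = [664/107, -360/107, -248/107] = K·y
y = (KᵀK)⁻¹·Kᵀ·(x' − x̄) = [-16]
z = y + H·x̄ = [-16] + [18] = [2]

z = [2]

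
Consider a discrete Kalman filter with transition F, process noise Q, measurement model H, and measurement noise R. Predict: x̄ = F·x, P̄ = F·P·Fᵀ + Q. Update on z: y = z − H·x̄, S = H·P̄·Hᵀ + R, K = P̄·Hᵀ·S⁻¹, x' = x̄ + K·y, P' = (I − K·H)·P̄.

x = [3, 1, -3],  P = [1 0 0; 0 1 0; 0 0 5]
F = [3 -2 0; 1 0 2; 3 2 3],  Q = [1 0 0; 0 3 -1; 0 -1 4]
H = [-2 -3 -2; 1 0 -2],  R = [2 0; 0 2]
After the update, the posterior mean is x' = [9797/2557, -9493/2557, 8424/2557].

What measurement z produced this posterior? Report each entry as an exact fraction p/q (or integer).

x̄ = F·x = [7, -3, 2]
P̄ = F·P·Fᵀ + Q = [14 3 5; 3 24 32; 5 32 62]
S = H·P̄·Hᵀ + R = [982 413; 413 244]
K = P̄·Hᵀ·S⁻¹ = [-13120/69039 23339/69039; -9455/69039 -1256/69039; -6973/69039 -21868/69039]
x' − x̄ = [-8102/2557, -1822/2557, 3310/2557] = K·y
y = (KᵀK)⁻¹·Kᵀ·(x' − x̄) = [6, -6]
z = y + H·x̄ = [6, -6] + [-9, 3] = [-3, -3]

z = [-3, -3]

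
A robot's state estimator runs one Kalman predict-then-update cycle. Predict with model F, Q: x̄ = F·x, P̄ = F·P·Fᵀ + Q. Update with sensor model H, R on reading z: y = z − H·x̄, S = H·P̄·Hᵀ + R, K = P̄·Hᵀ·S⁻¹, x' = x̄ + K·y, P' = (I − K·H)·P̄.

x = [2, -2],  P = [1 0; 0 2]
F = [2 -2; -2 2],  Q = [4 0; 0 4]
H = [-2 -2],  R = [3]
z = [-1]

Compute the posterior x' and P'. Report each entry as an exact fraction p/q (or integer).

x̄ = F·x = [8, -8]
P̄ = F·P·Fᵀ + Q = [16 -12; -12 16]
y = z − H·x̄ = [-1]
S = H·P̄·Hᵀ + R = [35]
K = P̄·Hᵀ·S⁻¹ = [-8/35; -8/35]
x' = x̄ + K·y = [288/35, -272/35]
P' = (I − K·H)·P̄ = [496/35 -484/35; -484/35 496/35]

x' = [288/35, -272/35]
P' = [496/35 -484/35; -484/35 496/35]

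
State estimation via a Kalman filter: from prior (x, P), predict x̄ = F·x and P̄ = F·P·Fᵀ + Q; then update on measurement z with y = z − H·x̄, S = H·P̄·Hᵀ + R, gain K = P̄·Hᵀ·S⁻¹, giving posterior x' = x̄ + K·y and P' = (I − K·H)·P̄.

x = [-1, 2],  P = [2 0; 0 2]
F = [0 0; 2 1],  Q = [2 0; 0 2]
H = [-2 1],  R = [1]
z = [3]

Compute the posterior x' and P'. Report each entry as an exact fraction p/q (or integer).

x̄ = F·x = [0, 0]
P̄ = F·P·Fᵀ + Q = [2 0; 0 12]
y = z − H·x̄ = [3]
S = H·P̄·Hᵀ + R = [21]
K = P̄·Hᵀ·S⁻¹ = [-4/21; 4/7]
x' = x̄ + K·y = [-4/7, 12/7]
P' = (I − K·H)·P̄ = [26/21 16/7; 16/7 36/7]

x' = [-4/7, 12/7]
P' = [26/21 16/7; 16/7 36/7]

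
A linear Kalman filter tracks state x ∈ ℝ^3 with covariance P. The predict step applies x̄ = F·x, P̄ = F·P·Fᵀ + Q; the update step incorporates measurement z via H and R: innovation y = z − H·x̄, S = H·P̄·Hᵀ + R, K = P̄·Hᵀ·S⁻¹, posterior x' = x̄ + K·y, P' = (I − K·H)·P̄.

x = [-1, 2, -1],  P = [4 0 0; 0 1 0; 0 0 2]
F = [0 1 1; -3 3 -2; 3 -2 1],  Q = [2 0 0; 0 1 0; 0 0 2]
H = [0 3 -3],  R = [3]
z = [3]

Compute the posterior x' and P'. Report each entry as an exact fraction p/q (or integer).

x̄ = F·x = [1, 11, -8]
P̄ = F·P·Fᵀ + Q = [5 -1 0; -1 54 -46; 0 -46 44]
y = z − H·x̄ = [-54]
S = H·P̄·Hᵀ + R = [1713]
K = P̄·Hᵀ·S⁻¹ = [-1/571; 100/571; -90/571]
x' = x̄ + K·y = [625/571, 881/571, 292/571]
P' = (I − K·H)·P̄ = [2852/571 -271/571 -270/571; -271/571 834/571 734/571; -270/571 734/571 824/571]

x' = [625/571, 881/571, 292/571]
P' = [2852/571 -271/571 -270/571; -271/571 834/571 734/571; -270/571 734/571 824/571]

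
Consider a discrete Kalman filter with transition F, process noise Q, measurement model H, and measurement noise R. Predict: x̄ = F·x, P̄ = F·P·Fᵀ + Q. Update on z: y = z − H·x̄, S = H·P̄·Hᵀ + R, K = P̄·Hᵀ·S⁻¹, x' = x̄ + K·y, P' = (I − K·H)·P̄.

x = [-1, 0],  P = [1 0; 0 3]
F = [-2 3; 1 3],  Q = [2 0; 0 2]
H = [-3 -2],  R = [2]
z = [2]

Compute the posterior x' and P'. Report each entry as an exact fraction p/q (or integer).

x' = [544/719, -1529/719]
P' = [1526/719 -2140/719; -2140/719 3345/719]

x̄ = F·x = [2, -1]
P̄ = F·P·Fᵀ + Q = [33 25; 25 30]
y = z − H·x̄ = [6]
S = H·P̄·Hᵀ + R = [719]
K = P̄·Hᵀ·S⁻¹ = [-149/719; -135/719]
x' = x̄ + K·y = [544/719, -1529/719]
P' = (I − K·H)·P̄ = [1526/719 -2140/719; -2140/719 3345/719]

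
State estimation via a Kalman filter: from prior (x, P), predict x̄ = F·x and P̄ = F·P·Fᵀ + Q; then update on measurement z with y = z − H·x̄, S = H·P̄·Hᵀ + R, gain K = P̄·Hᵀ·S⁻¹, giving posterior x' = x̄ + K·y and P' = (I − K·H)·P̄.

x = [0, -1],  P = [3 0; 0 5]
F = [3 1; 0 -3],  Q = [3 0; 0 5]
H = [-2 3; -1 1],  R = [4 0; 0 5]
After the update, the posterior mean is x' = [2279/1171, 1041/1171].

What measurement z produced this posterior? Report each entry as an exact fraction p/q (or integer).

z = [-1, -2]

x̄ = F·x = [-1, 3]
P̄ = F·P·Fᵀ + Q = [35 -15; -15 50]
S = H·P̄·Hᵀ + R = [774 295; 295 120]
K = P̄·Hᵀ·S⁻¹ = [190/1171 -955/1171; 485/1171 -558/1171]
x' − x̄ = [3450/1171, -2472/1171] = K·y
y = (KᵀK)⁻¹·Kᵀ·(x' − x̄) = [-12, -6]
z = y + H·x̄ = [-12, -6] + [11, 4] = [-1, -2]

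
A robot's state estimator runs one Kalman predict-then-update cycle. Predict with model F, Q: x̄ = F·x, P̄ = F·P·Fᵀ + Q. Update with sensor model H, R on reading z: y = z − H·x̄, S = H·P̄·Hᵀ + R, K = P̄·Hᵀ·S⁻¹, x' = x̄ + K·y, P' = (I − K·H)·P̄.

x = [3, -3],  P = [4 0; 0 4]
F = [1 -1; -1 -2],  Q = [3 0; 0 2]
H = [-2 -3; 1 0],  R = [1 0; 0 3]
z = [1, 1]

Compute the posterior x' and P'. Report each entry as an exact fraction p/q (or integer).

x' = [5039/2918, -2143/1459]
P' = [6135/2918 -2028/1459; -2028/1459 1502/1459]

x̄ = F·x = [6, 3]
P̄ = F·P·Fᵀ + Q = [11 4; 4 22]
y = z − H·x̄ = [22, -5]
S = H·P̄·Hᵀ + R = [291 -34; -34 14]
K = P̄·Hᵀ·S⁻¹ = [-51/1459 2045/2918; -450/1459 -676/1459]
x' = x̄ + K·y = [5039/2918, -2143/1459]
P' = (I − K·H)·P̄ = [6135/2918 -2028/1459; -2028/1459 1502/1459]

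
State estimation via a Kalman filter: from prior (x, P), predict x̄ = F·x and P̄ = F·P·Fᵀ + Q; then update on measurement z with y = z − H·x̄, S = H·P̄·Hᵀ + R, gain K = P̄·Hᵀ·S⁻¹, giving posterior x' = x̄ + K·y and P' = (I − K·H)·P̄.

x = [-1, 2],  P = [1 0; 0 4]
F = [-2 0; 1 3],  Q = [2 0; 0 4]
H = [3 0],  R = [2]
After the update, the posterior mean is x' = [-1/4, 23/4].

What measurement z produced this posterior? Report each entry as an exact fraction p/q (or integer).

z = [-1]

x̄ = F·x = [2, 5]
P̄ = F·P·Fᵀ + Q = [6 -2; -2 41]
S = H·P̄·Hᵀ + R = [56]
K = P̄·Hᵀ·S⁻¹ = [9/28; -3/28]
x' − x̄ = [-9/4, 3/4] = K·y
y = (KᵀK)⁻¹·Kᵀ·(x' − x̄) = [-7]
z = y + H·x̄ = [-7] + [6] = [-1]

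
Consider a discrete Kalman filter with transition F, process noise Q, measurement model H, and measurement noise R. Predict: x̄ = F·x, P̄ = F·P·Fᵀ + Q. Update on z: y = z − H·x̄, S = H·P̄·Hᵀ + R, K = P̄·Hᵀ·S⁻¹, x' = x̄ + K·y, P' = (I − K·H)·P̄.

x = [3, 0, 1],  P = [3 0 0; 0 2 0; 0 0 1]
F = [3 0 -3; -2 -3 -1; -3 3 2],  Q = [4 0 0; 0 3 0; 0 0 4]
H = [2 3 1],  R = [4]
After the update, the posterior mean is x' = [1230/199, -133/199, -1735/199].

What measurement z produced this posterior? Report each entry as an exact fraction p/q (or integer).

z = [2]

x̄ = F·x = [6, -7, -7]
P̄ = F·P·Fᵀ + Q = [40 -15 -33; -15 34 -2; -33 -2 53]
S = H·P̄·Hᵀ + R = [199]
K = P̄·Hᵀ·S⁻¹ = [2/199; 70/199; -19/199]
x' − x̄ = [36/199, 1260/199, -342/199] = K·y
y = (KᵀK)⁻¹·Kᵀ·(x' − x̄) = [18]
z = y + H·x̄ = [18] + [-16] = [2]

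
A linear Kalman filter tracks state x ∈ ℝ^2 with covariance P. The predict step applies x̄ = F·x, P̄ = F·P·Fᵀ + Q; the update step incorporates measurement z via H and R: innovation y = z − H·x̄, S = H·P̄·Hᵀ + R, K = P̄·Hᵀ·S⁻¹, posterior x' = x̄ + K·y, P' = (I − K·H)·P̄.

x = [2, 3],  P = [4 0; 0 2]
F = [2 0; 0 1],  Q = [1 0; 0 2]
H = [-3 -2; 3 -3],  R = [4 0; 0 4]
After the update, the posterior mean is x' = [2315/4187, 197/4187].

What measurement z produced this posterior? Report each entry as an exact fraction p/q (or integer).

z = [-1, 2]

x̄ = F·x = [4, 3]
P̄ = F·P·Fᵀ + Q = [17 0; 0 4]
S = H·P̄·Hᵀ + R = [173 -129; -129 193]
K = P̄·Hᵀ·S⁻¹ = [-816/4187 561/4187; -773/4187 -777/4187]
x' − x̄ = [-14433/4187, -12364/4187] = K·y
y = (KᵀK)⁻¹·Kᵀ·(x' − x̄) = [17, -1]
z = y + H·x̄ = [17, -1] + [-18, 3] = [-1, 2]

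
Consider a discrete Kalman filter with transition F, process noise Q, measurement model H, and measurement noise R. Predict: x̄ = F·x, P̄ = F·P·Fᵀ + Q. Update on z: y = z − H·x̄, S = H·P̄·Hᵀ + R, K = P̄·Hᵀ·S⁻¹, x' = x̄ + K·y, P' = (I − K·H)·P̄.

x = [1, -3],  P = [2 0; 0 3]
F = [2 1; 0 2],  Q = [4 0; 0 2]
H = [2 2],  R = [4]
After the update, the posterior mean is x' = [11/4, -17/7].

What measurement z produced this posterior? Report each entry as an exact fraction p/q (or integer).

x̄ = F·x = [-1, -6]
P̄ = F·P·Fᵀ + Q = [15 6; 6 14]
S = H·P̄·Hᵀ + R = [168]
K = P̄·Hᵀ·S⁻¹ = [1/4; 5/21]
x' − x̄ = [15/4, 25/7] = K·y
y = (KᵀK)⁻¹·Kᵀ·(x' − x̄) = [15]
z = y + H·x̄ = [15] + [-14] = [1]

z = [1]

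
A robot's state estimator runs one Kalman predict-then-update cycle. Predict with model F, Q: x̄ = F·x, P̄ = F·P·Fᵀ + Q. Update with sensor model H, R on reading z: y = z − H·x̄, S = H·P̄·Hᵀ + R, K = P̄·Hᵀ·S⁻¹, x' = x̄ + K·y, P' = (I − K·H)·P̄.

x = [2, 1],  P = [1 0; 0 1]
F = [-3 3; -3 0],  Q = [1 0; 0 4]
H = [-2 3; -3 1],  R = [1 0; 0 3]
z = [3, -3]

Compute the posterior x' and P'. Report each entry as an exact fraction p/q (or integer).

x̄ = F·x = [-3, -6]
P̄ = F·P·Fᵀ + Q = [19 9; 9 13]
y = z − H·x̄ = [15, -6]
S = H·P̄·Hᵀ + R = [86 54; 54 133]
K = P̄·Hᵀ·S⁻¹ = [1129/8522 -1767/4261; 3549/8522 -1169/4261]
x' = x̄ + K·y = [12573/8522, 16131/8522]
P' = (I − K·H)·P̄ = [4705/8522 3513/8522; 3513/8522 3525/8522]

x' = [12573/8522, 16131/8522]
P' = [4705/8522 3513/8522; 3513/8522 3525/8522]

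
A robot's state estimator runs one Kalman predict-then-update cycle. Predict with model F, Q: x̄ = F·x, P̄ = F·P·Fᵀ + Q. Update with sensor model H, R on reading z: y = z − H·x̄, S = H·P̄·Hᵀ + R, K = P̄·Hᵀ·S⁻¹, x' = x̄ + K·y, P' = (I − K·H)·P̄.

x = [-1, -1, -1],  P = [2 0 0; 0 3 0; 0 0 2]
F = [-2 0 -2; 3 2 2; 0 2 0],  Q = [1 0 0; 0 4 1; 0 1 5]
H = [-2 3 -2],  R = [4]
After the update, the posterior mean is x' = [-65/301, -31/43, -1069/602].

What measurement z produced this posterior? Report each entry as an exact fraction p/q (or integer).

z = [2]

x̄ = F·x = [4, -7, -2]
P̄ = F·P·Fᵀ + Q = [17 -20 0; -20 42 13; 0 13 17]
S = H·P̄·Hᵀ + R = [602]
K = P̄·Hᵀ·S⁻¹ = [-47/301; 10/43; 5/602]
x' − x̄ = [-1269/301, 270/43, 135/602] = K·y
y = (KᵀK)⁻¹·Kᵀ·(x' − x̄) = [27]
z = y + H·x̄ = [27] + [-25] = [2]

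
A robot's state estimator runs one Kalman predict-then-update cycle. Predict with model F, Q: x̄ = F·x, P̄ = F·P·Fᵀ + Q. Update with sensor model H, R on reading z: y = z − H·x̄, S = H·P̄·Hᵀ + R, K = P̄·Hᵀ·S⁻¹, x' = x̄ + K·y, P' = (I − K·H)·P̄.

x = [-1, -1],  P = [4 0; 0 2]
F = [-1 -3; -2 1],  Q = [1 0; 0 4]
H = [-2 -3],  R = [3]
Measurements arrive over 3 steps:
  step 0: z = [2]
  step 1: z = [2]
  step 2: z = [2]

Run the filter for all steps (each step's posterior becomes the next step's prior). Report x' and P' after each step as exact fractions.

step 0: x̄ = F·x = [4, 1]
step 0: P̄ = F·P·Fᵀ + Q = [23 2; 2 22]
step 0: y = z − H·x̄ = [13]
step 0: S = H·P̄·Hᵀ + R = [317]
step 0: K = P̄·Hᵀ·S⁻¹ = [-52/317; -70/317]
step 0: x' = x̄ + K·y = [592/317, -593/317]
step 0: P' = (I − K·H)·P̄ = [4587/317 -3006/317; -3006/317 2074/317]
step 1: x̄ = F·x = [1187/317, -1777/317]
step 1: P̄ = F·P·Fᵀ + Q = [5534/317 -12078/317; -12078/317 33714/317]
step 1: y = z − H·x̄ = [-2323/317]
step 1: S = H·P̄·Hᵀ + R = [181577/317]
step 1: K = P̄·Hᵀ·S⁻¹ = [25166/181577; -76986/181577]
step 1: x' = x̄ + K·y = [495493/181577, -453703/181577]
step 1: P' = (I − K·H)·P̄ = [1171986/181577 -806490/181577; -806490/181577 614646/181577]
step 2: x̄ = F·x = [865616/181577, -1444689/181577]
step 2: P̄ = F·P·Fᵀ + Q = [2046437/181577 -3532416/181577; -3532416/181577 9254858/181577]
step 2: y = z − H·x̄ = [-2239681/181577]
step 2: S = H·P̄·Hᵀ + R = [49635209/181577]
step 2: K = P̄·Hᵀ·S⁻¹ = [6504374/49635209; -20699742/49635209]
step 2: x' = x̄ + K·y = [156392650/49635209, -139591587/49635209]
step 2: P' = (I − K·H)·P̄ = [326409441/49635209 -224110668/49635209; -224110668/49635209 170106854/49635209]

step 0: x' = [592/317, -593/317], P' = [4587/317 -3006/317; -3006/317 2074/317]
step 1: x' = [495493/181577, -453703/181577], P' = [1171986/181577 -806490/181577; -806490/181577 614646/181577]
step 2: x' = [156392650/49635209, -139591587/49635209], P' = [326409441/49635209 -224110668/49635209; -224110668/49635209 170106854/49635209]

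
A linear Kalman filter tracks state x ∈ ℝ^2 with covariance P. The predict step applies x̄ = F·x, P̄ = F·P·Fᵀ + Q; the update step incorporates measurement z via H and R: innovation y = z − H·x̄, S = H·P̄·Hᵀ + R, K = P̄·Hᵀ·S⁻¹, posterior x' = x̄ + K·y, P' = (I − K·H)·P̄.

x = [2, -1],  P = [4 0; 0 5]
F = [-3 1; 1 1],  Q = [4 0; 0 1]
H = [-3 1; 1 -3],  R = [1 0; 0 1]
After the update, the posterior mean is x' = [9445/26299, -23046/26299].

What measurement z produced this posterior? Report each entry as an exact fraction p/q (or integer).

z = [-2, 3]

x̄ = F·x = [-7, 1]
P̄ = F·P·Fᵀ + Q = [45 -7; -7 10]
S = H·P̄·Hᵀ + R = [458 -235; -235 178]
K = P̄·Hᵀ·S⁻¹ = [-9766/26299 -3142/26299; -3177/26299 -9661/26299]
x' − x̄ = [193538/26299, -49345/26299] = K·y
y = (KᵀK)⁻¹·Kᵀ·(x' − x̄) = [-24, 13]
z = y + H·x̄ = [-24, 13] + [22, -10] = [-2, 3]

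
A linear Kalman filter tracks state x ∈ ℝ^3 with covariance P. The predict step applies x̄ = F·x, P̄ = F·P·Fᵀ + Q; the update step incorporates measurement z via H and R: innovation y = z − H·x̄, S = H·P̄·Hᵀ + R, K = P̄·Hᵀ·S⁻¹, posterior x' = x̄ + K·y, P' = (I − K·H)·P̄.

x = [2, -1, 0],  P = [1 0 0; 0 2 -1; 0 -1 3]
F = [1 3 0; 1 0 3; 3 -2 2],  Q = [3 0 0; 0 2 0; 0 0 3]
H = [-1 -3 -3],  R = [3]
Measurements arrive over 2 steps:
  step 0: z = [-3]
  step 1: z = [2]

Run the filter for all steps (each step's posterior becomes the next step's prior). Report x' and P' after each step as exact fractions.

step 0: x' = [219/1003, -2232/1003, 3188/1003], P' = [19857/1003 -363/1003 -6303/1003; -363/1003 3521/1003 -3237/1003; -6303/1003 -3237/1003 5524/1003]
step 1: x' = [-5004100/847683, 1423568/282561, -3148003/847683], P' = [14692592/282561 -2570803/94187 2812232/282561; -2570803/94187 1654648/94187 -790210/94187; 2812232/282561 -790210/94187 1505666/282561]

step 0: x̄ = F·x = [-1, 2, 8]
step 0: P̄ = F·P·Fᵀ + Q = [22 -8 -15; -8 30 27; -15 27 40]
step 0: y = z − H·x̄ = [26]
step 0: S = H·P̄·Hᵀ + R = [1003]
step 0: K = P̄·Hᵀ·S⁻¹ = [47/1003; -163/1003; -186/1003]
step 0: x' = x̄ + K·y = [219/1003, -2232/1003, 3188/1003]
step 0: P' = (I − K·H)·P̄ = [19857/1003 -363/1003 -6303/1003; -363/1003 3521/1003 -3237/1003; -6303/1003 -3237/1003 5524/1003]
step 1: x̄ = F·x = [-381/59, 9783/1003, 11497/1003]
step 1: P̄ = F·P·Fᵀ + Q = [3081/59 -1722/59 228/59; -1722/59 33761/1003 43530/1003; 228/59 43530/1003 172518/1003]
step 1: y = z − H·x̄ = [59369/1003]
step 1: S = H·P̄·Hᵀ + R = [2543049/1003]
step 1: K = P̄·Hᵀ·S⁻¹ = [7939/847683; -22511/282561; -217340/847683]
step 1: x' = x̄ + K·y = [-5004100/847683, 1423568/282561, -3148003/847683]
step 1: P' = (I − K·H)·P̄ = [14692592/282561 -2570803/94187 2812232/282561; -2570803/94187 1654648/94187 -790210/94187; 2812232/282561 -790210/94187 1505666/282561]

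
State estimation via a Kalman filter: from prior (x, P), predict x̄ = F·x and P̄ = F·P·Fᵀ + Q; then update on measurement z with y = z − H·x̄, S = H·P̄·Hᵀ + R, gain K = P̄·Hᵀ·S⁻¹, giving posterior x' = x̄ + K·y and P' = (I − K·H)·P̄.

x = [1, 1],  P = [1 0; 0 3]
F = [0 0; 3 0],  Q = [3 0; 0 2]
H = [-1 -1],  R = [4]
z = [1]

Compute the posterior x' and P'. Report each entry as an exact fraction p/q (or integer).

x' = [-2/3, 5/9]
P' = [5/2 -11/6; -11/6 77/18]

x̄ = F·x = [0, 3]
P̄ = F·P·Fᵀ + Q = [3 0; 0 11]
y = z − H·x̄ = [4]
S = H·P̄·Hᵀ + R = [18]
K = P̄·Hᵀ·S⁻¹ = [-1/6; -11/18]
x' = x̄ + K·y = [-2/3, 5/9]
P' = (I − K·H)·P̄ = [5/2 -11/6; -11/6 77/18]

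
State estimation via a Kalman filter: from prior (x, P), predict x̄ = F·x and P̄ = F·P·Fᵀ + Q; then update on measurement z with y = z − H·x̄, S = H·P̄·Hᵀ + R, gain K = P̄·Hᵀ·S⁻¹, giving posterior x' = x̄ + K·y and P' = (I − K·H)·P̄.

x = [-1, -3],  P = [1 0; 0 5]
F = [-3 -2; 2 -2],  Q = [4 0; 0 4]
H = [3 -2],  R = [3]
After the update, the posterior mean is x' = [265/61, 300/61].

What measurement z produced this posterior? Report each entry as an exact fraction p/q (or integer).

z = [3]

x̄ = F·x = [9, 4]
P̄ = F·P·Fᵀ + Q = [33 14; 14 28]
S = H·P̄·Hᵀ + R = [244]
K = P̄·Hᵀ·S⁻¹ = [71/244; -7/122]
x' − x̄ = [-284/61, 56/61] = K·y
y = (KᵀK)⁻¹·Kᵀ·(x' − x̄) = [-16]
z = y + H·x̄ = [-16] + [19] = [3]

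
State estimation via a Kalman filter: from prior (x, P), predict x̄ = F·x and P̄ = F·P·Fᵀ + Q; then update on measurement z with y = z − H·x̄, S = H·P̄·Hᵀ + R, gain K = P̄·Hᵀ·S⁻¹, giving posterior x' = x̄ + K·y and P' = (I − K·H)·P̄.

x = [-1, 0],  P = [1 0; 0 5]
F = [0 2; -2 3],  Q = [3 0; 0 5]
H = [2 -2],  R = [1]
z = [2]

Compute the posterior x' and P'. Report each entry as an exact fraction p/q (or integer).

x' = [-28/23, -50/23]
P' = [1391/69 466/23; 466/23 474/23]

x̄ = F·x = [0, 2]
P̄ = F·P·Fᵀ + Q = [23 30; 30 54]
y = z − H·x̄ = [6]
S = H·P̄·Hᵀ + R = [69]
K = P̄·Hᵀ·S⁻¹ = [-14/69; -16/23]
x' = x̄ + K·y = [-28/23, -50/23]
P' = (I − K·H)·P̄ = [1391/69 466/23; 466/23 474/23]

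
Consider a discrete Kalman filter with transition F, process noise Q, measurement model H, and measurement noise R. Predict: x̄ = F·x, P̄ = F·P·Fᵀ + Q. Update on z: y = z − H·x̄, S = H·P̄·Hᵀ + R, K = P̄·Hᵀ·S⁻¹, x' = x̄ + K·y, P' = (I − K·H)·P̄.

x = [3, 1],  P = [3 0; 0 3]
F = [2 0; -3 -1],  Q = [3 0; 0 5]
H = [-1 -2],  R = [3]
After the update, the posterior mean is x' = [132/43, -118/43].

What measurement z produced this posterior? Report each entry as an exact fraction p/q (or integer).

x̄ = F·x = [6, -10]
P̄ = F·P·Fᵀ + Q = [15 -18; -18 35]
S = H·P̄·Hᵀ + R = [86]
K = P̄·Hᵀ·S⁻¹ = [21/86; -26/43]
x' − x̄ = [-126/43, 312/43] = K·y
y = (KᵀK)⁻¹·Kᵀ·(x' − x̄) = [-12]
z = y + H·x̄ = [-12] + [14] = [2]

z = [2]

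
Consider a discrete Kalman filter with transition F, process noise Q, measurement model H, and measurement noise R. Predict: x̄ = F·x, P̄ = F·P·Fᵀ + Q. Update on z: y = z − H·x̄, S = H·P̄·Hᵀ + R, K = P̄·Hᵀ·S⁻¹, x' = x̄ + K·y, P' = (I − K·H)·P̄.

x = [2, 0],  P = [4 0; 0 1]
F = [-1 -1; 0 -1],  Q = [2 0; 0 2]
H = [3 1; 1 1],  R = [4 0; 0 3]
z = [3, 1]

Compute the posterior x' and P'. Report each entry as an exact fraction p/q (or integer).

x̄ = F·x = [-2, 0]
P̄ = F·P·Fᵀ + Q = [7 1; 1 3]
y = z − H·x̄ = [9, 3]
S = H·P̄·Hᵀ + R = [76 28; 28 15]
K = P̄·Hᵀ·S⁻¹ = [53/178 -2/89; -11/178 34/89]
x' = x̄ + K·y = [109/178, 105/178]
P' = (I − K·H)·P̄ = [56/89 -62/89; -62/89 164/89]

x' = [109/178, 105/178]
P' = [56/89 -62/89; -62/89 164/89]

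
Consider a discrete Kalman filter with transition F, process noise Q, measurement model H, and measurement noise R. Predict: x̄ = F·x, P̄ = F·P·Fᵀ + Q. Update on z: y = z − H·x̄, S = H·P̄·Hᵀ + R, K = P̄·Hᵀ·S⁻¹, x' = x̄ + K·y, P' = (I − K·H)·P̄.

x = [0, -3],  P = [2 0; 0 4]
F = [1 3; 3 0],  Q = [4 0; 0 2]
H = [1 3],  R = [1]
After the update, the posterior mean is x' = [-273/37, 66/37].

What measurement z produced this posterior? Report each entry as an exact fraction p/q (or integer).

x̄ = F·x = [-9, 0]
P̄ = F·P·Fᵀ + Q = [42 6; 6 20]
S = H·P̄·Hᵀ + R = [259]
K = P̄·Hᵀ·S⁻¹ = [60/259; 66/259]
x' − x̄ = [60/37, 66/37] = K·y
y = (KᵀK)⁻¹·Kᵀ·(x' − x̄) = [7]
z = y + H·x̄ = [7] + [-9] = [-2]

z = [-2]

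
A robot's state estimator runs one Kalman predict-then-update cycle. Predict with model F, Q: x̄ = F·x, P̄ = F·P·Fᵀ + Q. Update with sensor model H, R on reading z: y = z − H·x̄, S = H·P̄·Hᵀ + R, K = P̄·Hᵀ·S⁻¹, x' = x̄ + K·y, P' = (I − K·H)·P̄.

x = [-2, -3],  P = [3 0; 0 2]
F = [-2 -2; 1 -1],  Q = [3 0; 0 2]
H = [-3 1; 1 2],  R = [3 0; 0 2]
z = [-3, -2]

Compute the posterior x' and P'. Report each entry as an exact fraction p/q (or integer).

x̄ = F·x = [10, 1]
P̄ = F·P·Fᵀ + Q = [23 -2; -2 7]
y = z − H·x̄ = [26, -14]
S = H·P̄·Hᵀ + R = [229 -45; -45 45]
K = P̄·Hᵀ·S⁻¹ = [-13/46 289/2070; 25/184 1111/2760]
x' = x̄ + K·y = [722/1035, -761/690]
P' = (I − K·H)·P̄ = [292/1035 -1/690; -1/690 371/920]

x' = [722/1035, -761/690]
P' = [292/1035 -1/690; -1/690 371/920]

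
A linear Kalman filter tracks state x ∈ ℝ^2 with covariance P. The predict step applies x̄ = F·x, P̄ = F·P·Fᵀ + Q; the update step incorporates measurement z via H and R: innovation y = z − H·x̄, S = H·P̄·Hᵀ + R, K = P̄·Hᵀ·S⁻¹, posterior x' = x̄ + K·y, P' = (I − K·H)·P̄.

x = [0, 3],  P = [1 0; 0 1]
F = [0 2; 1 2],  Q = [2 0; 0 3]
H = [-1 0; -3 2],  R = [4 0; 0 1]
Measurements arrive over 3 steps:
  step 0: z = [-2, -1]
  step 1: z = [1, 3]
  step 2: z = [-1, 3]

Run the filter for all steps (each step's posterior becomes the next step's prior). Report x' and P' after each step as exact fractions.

step 0: x' = [502/145, 678/145], P' = [268/145 392/145; 392/145 608/145]
step 1: x' = [1755/2143, 17542/6429], P' = [47036/15001 69976/15001; 69976/15001 323129/45003]
step 2: x' = [25656853/21496299, 68871329/21496299], P' = [73404260/21496299 109383568/21496299; 109383568/21496299 168169877/21496299]

step 0: x̄ = F·x = [6, 6]
step 0: P̄ = F·P·Fᵀ + Q = [6 4; 4 8]
step 0: y = z − H·x̄ = [4, 5]
step 0: S = H·P̄·Hᵀ + R = [10 10; 10 39]
step 0: K = P̄·Hᵀ·S⁻¹ = [-67/145 -4/29; -98/145 8/29]
step 0: x' = x̄ + K·y = [502/145, 678/145]
step 0: P' = (I − K·H)·P̄ = [268/145 392/145; 392/145 608/145]
step 1: x̄ = F·x = [1356/145, 1858/145]
step 1: P̄ = F·P·Fᵀ + Q = [2722/145 3216/145; 3216/145 4703/145]
step 1: y = z − H·x̄ = [1501/145, 787/145]
step 1: S = H·P̄·Hᵀ + R = [3302/145 1734/145; 1734/145 4863/145]
step 1: K = P̄·Hᵀ·S⁻¹ = [-11759/15001 -1156/15001; -17494/15001 16474/45003]
step 1: x' = x̄ + K·y = [1755/2143, 17542/6429]
step 1: P' = (I − K·H)·P̄ = [47036/15001 69976/15001; 69976/15001 323129/45003]
step 2: x̄ = F·x = [35084/6429, 40349/6429]
step 2: P̄ = F·P·Fᵀ + Q = [1382522/45003 1712372/45003; 1712372/45003 2408345/45003]
step 2: y = z − H·x̄ = [28655/6429, 43841/6429]
step 2: S = H·P̄·Hᵀ + R = [1562534/45003 722822/45003; 722822/45003 1572617/45003]
step 2: K = P̄·Hᵀ·S⁻¹ = [-18351065/21496299 -1445644/21496299; -27345892/21496299 8189050/21496299]
step 2: x' = x̄ + K·y = [25656853/21496299, 68871329/21496299]
step 2: P' = (I − K·H)·P̄ = [73404260/21496299 109383568/21496299; 109383568/21496299 168169877/21496299]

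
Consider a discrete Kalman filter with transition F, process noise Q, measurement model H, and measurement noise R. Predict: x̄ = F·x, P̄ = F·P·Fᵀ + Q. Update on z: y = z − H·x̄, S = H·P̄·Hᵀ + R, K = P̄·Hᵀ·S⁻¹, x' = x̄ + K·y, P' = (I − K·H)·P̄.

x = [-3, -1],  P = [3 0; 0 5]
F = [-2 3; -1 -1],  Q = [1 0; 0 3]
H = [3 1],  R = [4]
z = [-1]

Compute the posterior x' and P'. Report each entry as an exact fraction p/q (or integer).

x̄ = F·x = [3, 4]
P̄ = F·P·Fᵀ + Q = [58 -9; -9 11]
y = z − H·x̄ = [-14]
S = H·P̄·Hᵀ + R = [483]
K = P̄·Hᵀ·S⁻¹ = [55/161; -16/483]
x' = x̄ + K·y = [-41/23, 308/69]
P' = (I − K·H)·P̄ = [263/161 -569/161; -569/161 5057/483]

x' = [-41/23, 308/69]
P' = [263/161 -569/161; -569/161 5057/483]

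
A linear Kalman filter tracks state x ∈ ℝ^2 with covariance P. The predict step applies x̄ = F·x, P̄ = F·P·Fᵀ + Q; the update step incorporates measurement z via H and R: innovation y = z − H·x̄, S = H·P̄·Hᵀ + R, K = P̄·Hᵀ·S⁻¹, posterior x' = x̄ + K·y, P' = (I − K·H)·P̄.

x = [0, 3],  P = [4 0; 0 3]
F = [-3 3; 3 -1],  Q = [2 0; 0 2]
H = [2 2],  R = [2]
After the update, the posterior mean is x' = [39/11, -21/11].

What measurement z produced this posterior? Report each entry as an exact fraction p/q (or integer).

z = [3]

x̄ = F·x = [9, -3]
P̄ = F·P·Fᵀ + Q = [65 -45; -45 41]
S = H·P̄·Hᵀ + R = [66]
K = P̄·Hᵀ·S⁻¹ = [20/33; -4/33]
x' − x̄ = [-60/11, 12/11] = K·y
y = (KᵀK)⁻¹·Kᵀ·(x' − x̄) = [-9]
z = y + H·x̄ = [-9] + [12] = [3]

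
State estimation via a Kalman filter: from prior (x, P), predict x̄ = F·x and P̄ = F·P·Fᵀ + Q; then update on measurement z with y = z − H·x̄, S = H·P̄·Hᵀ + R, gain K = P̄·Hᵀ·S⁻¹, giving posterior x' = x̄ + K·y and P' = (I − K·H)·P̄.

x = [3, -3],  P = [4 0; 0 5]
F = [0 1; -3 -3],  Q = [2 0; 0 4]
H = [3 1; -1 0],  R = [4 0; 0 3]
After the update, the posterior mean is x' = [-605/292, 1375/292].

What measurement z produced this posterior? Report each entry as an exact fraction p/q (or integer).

z = [-1, 2]

x̄ = F·x = [-3, 0]
P̄ = F·P·Fᵀ + Q = [7 -15; -15 85]
S = H·P̄·Hᵀ + R = [62 -6; -6 10]
K = P̄·Hᵀ·S⁻¹ = [9/292 -199/292; 245/292 585/292]
x' − x̄ = [271/292, 1375/292] = K·y
y = (KᵀK)⁻¹·Kᵀ·(x' − x̄) = [8, -1]
z = y + H·x̄ = [8, -1] + [-9, 3] = [-1, 2]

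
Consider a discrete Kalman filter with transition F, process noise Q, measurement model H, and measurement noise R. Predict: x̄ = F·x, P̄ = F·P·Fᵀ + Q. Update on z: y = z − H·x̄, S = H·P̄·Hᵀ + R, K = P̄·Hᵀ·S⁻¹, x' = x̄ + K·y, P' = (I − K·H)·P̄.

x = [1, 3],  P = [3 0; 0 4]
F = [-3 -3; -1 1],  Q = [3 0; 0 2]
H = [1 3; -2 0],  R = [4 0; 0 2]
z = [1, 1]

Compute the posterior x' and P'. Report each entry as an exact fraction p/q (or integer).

x' = [-354/589, 11/19]
P' = [291/589 -3/19; -3/19 9/19]

x̄ = F·x = [-12, 2]
P̄ = F·P·Fᵀ + Q = [66 -3; -3 9]
y = z − H·x̄ = [7, -23]
S = H·P̄·Hᵀ + R = [133 -114; -114 266]
K = P̄·Hᵀ·S⁻¹ = [3/589 -291/589; 6/19 3/19]
x' = x̄ + K·y = [-354/589, 11/19]
P' = (I − K·H)·P̄ = [291/589 -3/19; -3/19 9/19]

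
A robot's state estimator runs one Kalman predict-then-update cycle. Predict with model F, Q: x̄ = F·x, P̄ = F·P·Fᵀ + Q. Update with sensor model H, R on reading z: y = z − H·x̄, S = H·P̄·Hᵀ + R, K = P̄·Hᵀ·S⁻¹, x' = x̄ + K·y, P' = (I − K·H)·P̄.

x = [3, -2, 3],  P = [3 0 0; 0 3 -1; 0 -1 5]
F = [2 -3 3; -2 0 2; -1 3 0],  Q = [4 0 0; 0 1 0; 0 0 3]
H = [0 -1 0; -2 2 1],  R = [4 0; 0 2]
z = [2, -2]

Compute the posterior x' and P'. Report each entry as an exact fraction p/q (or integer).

x̄ = F·x = [21, 0, -9]
P̄ = F·P·Fᵀ + Q = [106 24 -42; 24 33 0; -42 0 33]
y = z − H·x̄ = [2, 49]
S = H·P̄·Hᵀ + R = [37 -18; -18 567]
K = P̄·Hᵀ·S⁻¹ = [-1924/2295 -8054/20655; -227/255 8/2295; 26/255 481/2295]
x' = x̄ + K·y = [4477/20655, -3694/2295, 3382/2295]
P' = (I − K·H)·P̄ = [114722/20655 7696/2295 8312/2295; 7696/2295 908/255 -104/255; 8312/2295 -104/255 2162/255]

x' = [4477/20655, -3694/2295, 3382/2295]
P' = [114722/20655 7696/2295 8312/2295; 7696/2295 908/255 -104/255; 8312/2295 -104/255 2162/255]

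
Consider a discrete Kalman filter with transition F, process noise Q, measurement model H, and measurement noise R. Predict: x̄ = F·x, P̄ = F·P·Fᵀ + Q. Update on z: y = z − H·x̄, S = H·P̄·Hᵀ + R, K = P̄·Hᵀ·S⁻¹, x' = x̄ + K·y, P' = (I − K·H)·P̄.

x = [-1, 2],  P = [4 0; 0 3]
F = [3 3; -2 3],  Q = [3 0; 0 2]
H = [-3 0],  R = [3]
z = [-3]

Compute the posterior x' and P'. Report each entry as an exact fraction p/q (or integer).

x̄ = F·x = [3, 8]
P̄ = F·P·Fᵀ + Q = [66 3; 3 45]
y = z − H·x̄ = [6]
S = H·P̄·Hᵀ + R = [597]
K = P̄·Hᵀ·S⁻¹ = [-66/199; -3/199]
x' = x̄ + K·y = [201/199, 1574/199]
P' = (I − K·H)·P̄ = [66/199 3/199; 3/199 8928/199]

x' = [201/199, 1574/199]
P' = [66/199 3/199; 3/199 8928/199]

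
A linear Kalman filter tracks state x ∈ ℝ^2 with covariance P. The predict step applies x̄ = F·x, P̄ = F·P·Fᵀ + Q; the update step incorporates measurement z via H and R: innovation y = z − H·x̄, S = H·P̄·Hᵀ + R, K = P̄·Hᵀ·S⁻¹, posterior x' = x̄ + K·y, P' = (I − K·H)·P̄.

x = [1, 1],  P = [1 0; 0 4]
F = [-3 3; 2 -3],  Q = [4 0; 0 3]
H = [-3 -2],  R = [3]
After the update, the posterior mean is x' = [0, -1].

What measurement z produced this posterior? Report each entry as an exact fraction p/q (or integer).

z = [2]

x̄ = F·x = [0, -1]
P̄ = F·P·Fᵀ + Q = [49 -42; -42 43]
S = H·P̄·Hᵀ + R = [112]
K = P̄·Hᵀ·S⁻¹ = [-9/16; 5/14]
x' − x̄ = [0, 0] = K·y
y = (KᵀK)⁻¹·Kᵀ·(x' − x̄) = [0]
z = y + H·x̄ = [0] + [2] = [2]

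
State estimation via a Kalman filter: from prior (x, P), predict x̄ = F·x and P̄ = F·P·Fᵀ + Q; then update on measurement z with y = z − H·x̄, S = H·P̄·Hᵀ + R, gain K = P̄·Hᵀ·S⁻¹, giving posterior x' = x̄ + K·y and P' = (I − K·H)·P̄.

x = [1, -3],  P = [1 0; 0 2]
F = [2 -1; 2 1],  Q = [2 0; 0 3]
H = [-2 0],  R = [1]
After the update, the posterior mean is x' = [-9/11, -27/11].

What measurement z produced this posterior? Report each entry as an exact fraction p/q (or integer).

x̄ = F·x = [5, -1]
P̄ = F·P·Fᵀ + Q = [8 2; 2 9]
S = H·P̄·Hᵀ + R = [33]
K = P̄·Hᵀ·S⁻¹ = [-16/33; -4/33]
x' − x̄ = [-64/11, -16/11] = K·y
y = (KᵀK)⁻¹·Kᵀ·(x' − x̄) = [12]
z = y + H·x̄ = [12] + [-10] = [2]

z = [2]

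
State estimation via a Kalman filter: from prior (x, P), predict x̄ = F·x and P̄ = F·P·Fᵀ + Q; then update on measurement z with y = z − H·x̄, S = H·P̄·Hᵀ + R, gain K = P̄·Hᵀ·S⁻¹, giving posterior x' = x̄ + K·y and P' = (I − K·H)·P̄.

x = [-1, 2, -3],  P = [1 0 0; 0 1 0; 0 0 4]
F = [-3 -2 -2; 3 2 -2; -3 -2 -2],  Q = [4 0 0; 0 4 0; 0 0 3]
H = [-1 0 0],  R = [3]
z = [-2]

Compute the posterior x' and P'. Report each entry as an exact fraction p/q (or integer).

x̄ = F·x = [5, 7, 5]
P̄ = F·P·Fᵀ + Q = [33 3 29; 3 33 3; 29 3 32]
y = z − H·x̄ = [3]
S = H·P̄·Hᵀ + R = [36]
K = P̄·Hᵀ·S⁻¹ = [-11/12; -1/12; -29/36]
x' = x̄ + K·y = [9/4, 27/4, 31/12]
P' = (I − K·H)·P̄ = [11/4 1/4 29/12; 1/4 131/4 7/12; 29/12 7/12 311/36]

x' = [9/4, 27/4, 31/12]
P' = [11/4 1/4 29/12; 1/4 131/4 7/12; 29/12 7/12 311/36]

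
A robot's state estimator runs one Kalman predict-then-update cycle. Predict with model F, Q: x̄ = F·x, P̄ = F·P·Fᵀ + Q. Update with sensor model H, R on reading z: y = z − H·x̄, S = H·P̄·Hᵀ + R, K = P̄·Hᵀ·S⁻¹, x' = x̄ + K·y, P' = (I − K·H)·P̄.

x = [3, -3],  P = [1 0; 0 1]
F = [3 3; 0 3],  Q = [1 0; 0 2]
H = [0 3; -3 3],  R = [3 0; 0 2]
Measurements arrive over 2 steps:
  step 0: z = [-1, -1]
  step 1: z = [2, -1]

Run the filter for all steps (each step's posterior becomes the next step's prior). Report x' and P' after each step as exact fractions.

step 0: x̄ = F·x = [0, -9]
step 0: P̄ = F·P·Fᵀ + Q = [19 9; 9 11]
step 0: y = z − H·x̄ = [26, 26]
step 0: S = H·P̄·Hᵀ + R = [102 18; 18 110]
step 0: K = P̄·Hᵀ·S⁻¹ = [585/1816 -591/1816; 587/1816 3/1816]
step 0: x' = x̄ + K·y = [-39/454, -251/454]
step 0: P' = (I − K·H)·P̄ = [979/1816 585/1816; 585/1816 587/1816]
step 1: x̄ = F·x = [-435/227, -753/454]
step 1: P̄ = F·P·Fᵀ + Q = [3305/227 2637/454; 2637/454 8915/1816]
step 1: y = z − H·x̄ = [3167/454, -805/454]
step 1: S = H·P̄·Hᵀ + R = [85683/1816 -14697/1816; -14697/1816 131963/1816]
step 1: K = P̄·Hᵀ·S⁻¹ = [127575/407158 -132891/407158; 634609/2035790 -4899/2035790]
step 1: x' = x̄ + K·y = [172665/203579, 529516/1017895]
step 1: P' = (I − K·H)·P̄ = [216169/407158 127575/407158; 127575/407158 634609/2035790]

step 0: x' = [-39/454, -251/454], P' = [979/1816 585/1816; 585/1816 587/1816]
step 1: x' = [172665/203579, 529516/1017895], P' = [216169/407158 127575/407158; 127575/407158 634609/2035790]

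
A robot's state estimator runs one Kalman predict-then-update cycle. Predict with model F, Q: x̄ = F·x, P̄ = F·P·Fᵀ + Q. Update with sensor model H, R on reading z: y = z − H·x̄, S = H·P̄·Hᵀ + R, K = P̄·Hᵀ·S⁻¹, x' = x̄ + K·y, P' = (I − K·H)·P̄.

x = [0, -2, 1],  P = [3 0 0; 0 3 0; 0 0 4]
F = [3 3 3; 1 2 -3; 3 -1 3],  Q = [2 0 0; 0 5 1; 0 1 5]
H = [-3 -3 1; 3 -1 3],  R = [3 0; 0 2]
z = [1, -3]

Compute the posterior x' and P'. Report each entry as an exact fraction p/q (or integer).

x̄ = F·x = [-3, -7, 5]
P̄ = F·P·Fᵀ + Q = [92 -9 54; -9 56 -32; 54 -32 71]
y = z − H·x̄ = [-34, -16]
S = H·P̄·Hᵀ + R = [1112 -397; -397 2743]
K = P̄·Hᵀ·S⁻¹ = [-357426/2892607 419649/2892607; -545602/2892607 -267729/2892607; 175294/2892607 454569/2892607]
x' = x̄ + K·y = [-3239721/2892607, 2585883/2892607, 1229935/2892607]
P' = (I − K·H)·P̄ = [8838671/2892607 -12750990/2892607 -12809235/2892607; -12750990/2892607 19673355/2892607 19130289/2892607; -12809235/2892607 19130289/2892607 19489044/2892607]

x' = [-3239721/2892607, 2585883/2892607, 1229935/2892607]
P' = [8838671/2892607 -12750990/2892607 -12809235/2892607; -12750990/2892607 19673355/2892607 19130289/2892607; -12809235/2892607 19130289/2892607 19489044/2892607]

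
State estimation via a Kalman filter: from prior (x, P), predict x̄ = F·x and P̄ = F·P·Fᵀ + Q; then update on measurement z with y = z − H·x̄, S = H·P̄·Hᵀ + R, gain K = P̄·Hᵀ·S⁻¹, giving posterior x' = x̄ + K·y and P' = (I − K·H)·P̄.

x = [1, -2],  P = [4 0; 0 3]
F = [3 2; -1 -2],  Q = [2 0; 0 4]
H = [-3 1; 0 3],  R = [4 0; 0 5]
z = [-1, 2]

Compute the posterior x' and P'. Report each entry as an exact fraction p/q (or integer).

x̄ = F·x = [-1, 3]
P̄ = F·P·Fᵀ + Q = [50 -24; -24 20]
y = z − H·x̄ = [-7, -7]
S = H·P̄·Hᵀ + R = [618 276; 276 185]
K = P̄·Hᵀ·S⁻¹ = [-2053/6359 588/6359; 230/19077 1948/6359]
x' = x̄ + K·y = [3896/6359, 14713/19077]
P' = (I − K·H)·P̄ = [3064/6359 980/6359; 980/6359 9740/19077]

x' = [3896/6359, 14713/19077]
P' = [3064/6359 980/6359; 980/6359 9740/19077]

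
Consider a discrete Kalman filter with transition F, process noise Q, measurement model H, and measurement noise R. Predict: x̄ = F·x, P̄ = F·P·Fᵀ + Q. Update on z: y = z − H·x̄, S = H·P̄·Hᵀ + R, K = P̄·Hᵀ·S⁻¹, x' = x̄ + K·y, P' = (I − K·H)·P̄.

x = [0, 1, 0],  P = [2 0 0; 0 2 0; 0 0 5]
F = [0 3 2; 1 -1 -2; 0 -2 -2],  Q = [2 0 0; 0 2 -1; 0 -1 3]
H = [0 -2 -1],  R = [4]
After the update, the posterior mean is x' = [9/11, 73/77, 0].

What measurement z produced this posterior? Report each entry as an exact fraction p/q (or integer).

x̄ = F·x = [3, -1, -2]
P̄ = F·P·Fᵀ + Q = [40 -26 -32; -26 26 23; -32 23 31]
S = H·P̄·Hᵀ + R = [231]
K = P̄·Hᵀ·S⁻¹ = [4/11; -25/77; -1/3]
x' − x̄ = [-24/11, 150/77, 2] = K·y
y = (KᵀK)⁻¹·Kᵀ·(x' − x̄) = [-6]
z = y + H·x̄ = [-6] + [4] = [-2]

z = [-2]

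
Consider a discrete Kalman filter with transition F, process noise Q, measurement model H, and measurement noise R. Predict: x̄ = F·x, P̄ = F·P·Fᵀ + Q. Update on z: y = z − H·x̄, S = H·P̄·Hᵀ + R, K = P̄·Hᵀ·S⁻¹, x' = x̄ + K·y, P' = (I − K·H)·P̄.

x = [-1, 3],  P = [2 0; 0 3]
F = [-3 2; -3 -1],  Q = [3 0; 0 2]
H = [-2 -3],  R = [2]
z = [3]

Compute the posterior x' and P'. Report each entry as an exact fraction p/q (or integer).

x' = [2223/485, -1953/485]
P' = [5601/485 -3666/485; -3666/485 2506/485]

x̄ = F·x = [9, 0]
P̄ = F·P·Fᵀ + Q = [33 12; 12 23]
y = z − H·x̄ = [21]
S = H·P̄·Hᵀ + R = [485]
K = P̄·Hᵀ·S⁻¹ = [-102/485; -93/485]
x' = x̄ + K·y = [2223/485, -1953/485]
P' = (I − K·H)·P̄ = [5601/485 -3666/485; -3666/485 2506/485]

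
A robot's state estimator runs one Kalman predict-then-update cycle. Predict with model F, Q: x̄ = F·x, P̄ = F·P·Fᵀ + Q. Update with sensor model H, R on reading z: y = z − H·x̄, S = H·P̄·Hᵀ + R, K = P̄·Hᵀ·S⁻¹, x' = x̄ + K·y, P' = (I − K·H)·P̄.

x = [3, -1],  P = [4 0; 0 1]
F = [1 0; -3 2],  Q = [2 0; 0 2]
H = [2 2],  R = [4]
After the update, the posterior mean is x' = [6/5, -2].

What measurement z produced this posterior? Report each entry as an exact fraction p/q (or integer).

x̄ = F·x = [3, -11]
P̄ = F·P·Fᵀ + Q = [6 -12; -12 42]
S = H·P̄·Hᵀ + R = [100]
K = P̄·Hᵀ·S⁻¹ = [-3/25; 3/5]
x' − x̄ = [-9/5, 9] = K·y
y = (KᵀK)⁻¹·Kᵀ·(x' − x̄) = [15]
z = y + H·x̄ = [15] + [-16] = [-1]

z = [-1]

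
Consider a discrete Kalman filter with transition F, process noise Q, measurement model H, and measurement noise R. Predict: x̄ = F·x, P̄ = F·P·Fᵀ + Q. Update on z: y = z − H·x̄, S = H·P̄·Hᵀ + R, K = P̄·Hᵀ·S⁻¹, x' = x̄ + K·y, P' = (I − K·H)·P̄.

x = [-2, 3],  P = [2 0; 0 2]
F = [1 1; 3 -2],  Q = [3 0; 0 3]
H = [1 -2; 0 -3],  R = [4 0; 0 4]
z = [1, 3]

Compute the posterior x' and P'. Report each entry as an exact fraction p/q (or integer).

x̄ = F·x = [1, -12]
P̄ = F·P·Fᵀ + Q = [7 2; 2 29]
y = z − H·x̄ = [-24, -33]
S = H·P̄·Hᵀ + R = [119 168; 168 265]
K = P̄·Hᵀ·S⁻¹ = [1803/3311 -174/473; -32/473 -135/473]
x' = x̄ + K·y = [233/3311, -453/473]
P' = (I − K·H)·P̄ = [10460/3311 232/473; 232/473 180/473]

x' = [233/3311, -453/473]
P' = [10460/3311 232/473; 232/473 180/473]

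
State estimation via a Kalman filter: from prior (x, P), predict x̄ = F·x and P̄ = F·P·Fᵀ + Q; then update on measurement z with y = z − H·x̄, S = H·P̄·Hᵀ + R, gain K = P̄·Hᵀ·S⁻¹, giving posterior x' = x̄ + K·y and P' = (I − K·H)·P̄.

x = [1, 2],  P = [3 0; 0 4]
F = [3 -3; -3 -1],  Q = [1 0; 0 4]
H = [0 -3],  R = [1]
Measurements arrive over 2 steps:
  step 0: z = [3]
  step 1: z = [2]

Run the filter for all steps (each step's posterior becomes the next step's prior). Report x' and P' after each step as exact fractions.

step 0: x̄ = F·x = [-3, -5]
step 0: P̄ = F·P·Fᵀ + Q = [64 -15; -15 35]
step 0: y = z − H·x̄ = [-12]
step 0: S = H·P̄·Hᵀ + R = [316]
step 0: K = P̄·Hᵀ·S⁻¹ = [45/316; -105/316]
step 0: x' = x̄ + K·y = [-372/79, -80/79]
step 0: P' = (I − K·H)·P̄ = [18199/316 -15/316; -15/316 35/316]
step 1: x̄ = F·x = [-876/79, 1196/79]
step 1: P̄ = F·P·Fᵀ + Q = [41173/79 -40944/79; -40944/79 41250/79]
step 1: y = z − H·x̄ = [3746/79]
step 1: S = H·P̄·Hᵀ + R = [371329/79]
step 1: K = P̄·Hᵀ·S⁻¹ = [122832/371329; -123750/371329]
step 1: x' = x̄ + K·y = [1706892/371329, -246304/371329]
step 1: P' = (I − K·H)·P̄ = [2544667/371329 -40944/371329; -40944/371329 41250/371329]

step 0: x' = [-372/79, -80/79], P' = [18199/316 -15/316; -15/316 35/316]
step 1: x' = [1706892/371329, -246304/371329], P' = [2544667/371329 -40944/371329; -40944/371329 41250/371329]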